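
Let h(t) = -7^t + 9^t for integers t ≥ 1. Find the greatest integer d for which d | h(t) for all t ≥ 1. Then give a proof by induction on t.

d = 2

Computing the first values: h(1) = 2 and h(2) = 32; gcd(2, 32) = 2, so d ≤ 2.
We prove 2 | -7^t + 9^t for all t ≥ 1 by induction on t.
Base case (t = 1): h(1) = 2 = 2·(1), so 2 | h(1).
Inductive step: suppose the statement holds for some r ≥ 1, i.e. 2 | h(r). Then
9^{r+1} − 7^{r+1} = 9·9^r − 7·7^r = 9·(9^r − 7^r) + (2)·7^r. The first term is divisible by 2 by the inductive hypothesis, and the second term (2)·7^r is divisible by 2 since 2 | 2. Hence 2 | h(r+1).
By induction, the statement is established for all t ≥ 1.
Therefore the largest such d is 2.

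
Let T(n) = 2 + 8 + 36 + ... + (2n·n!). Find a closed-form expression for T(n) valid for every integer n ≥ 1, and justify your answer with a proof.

T(n) = 2(n + 1)! - 2

We claim T(n) = 2(n + 1)! - 2 for all n ≥ 1.
Base step (n = 1): T(1) = 2, and the closed form gives 2. They agree.
Inductive step: assume the claim holds for n = i, so T(i) = 2(i + 1)! - 2.
Then T(i+1) = T(i) + (2(i + 1)(i + 1)!) = (2(i + 1)! - 2) + (2(i + 1)(i + 1)!).
Simplifying, T(i+1) = 2((i+1) + 1)! - 2,
which is the closed form with n = i+1.
By the principle of mathematical induction, the result holds for all n ≥ 1.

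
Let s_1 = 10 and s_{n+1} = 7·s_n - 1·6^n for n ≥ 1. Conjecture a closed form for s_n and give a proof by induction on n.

s_n = 6^n + 4·7^(n - 1)

Computing the first terms: s_1 = 10, s_2 = 64, s_3 = 412. This suggests s_n = 6^n + 4·7^(n - 1).
For the base case n = 1: the formula gives 10 = 10 = s_1.
For the inductive step, assume it holds for an arbitrary j ≥ 1, so s_j = 6^j + 4·7^(j - 1).
Then s_{j+1} = 7·s_j - 1·6^j = 7·(6^j + 4·7^(j - 1)) - 1·6^j = 6^(j + 1) + 4·7^j = 6^(j+1) + 4·7^((j+1) - 1),
which is the claimed formula at n = j+1.
By the principle of mathematical induction, the result holds for all n ≥ 1.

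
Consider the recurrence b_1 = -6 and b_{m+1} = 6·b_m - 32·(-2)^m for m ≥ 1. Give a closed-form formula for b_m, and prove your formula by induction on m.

Computing the first terms: b_1 = -6, b_2 = 28, b_3 = 40. This suggests b_m = (-2)^(m + 2) + 2·6^(m - 1).
For the base case m = 1: the formula gives -6 = -6 = b_1.
Suppose the result is true for m = p, so b_p = (-2)^(p + 2) + 2·6^(p - 1).
Then b_{p+1} = 6·b_p - 32·(-2)^p = 6·((-2)^(p + 2) + 2·6^(p - 1)) - 32·(-2)^p = (-2)^(p + 3) + 2·6^p = (-2)^((p+1) + 2) + 2·6^((p+1) - 1),
which is the claimed formula at m = p+1.
Hence, by induction on m, the claim holds for every m ≥ 1.

b_m = (-2)^(m + 2) + 2·6^(m - 1)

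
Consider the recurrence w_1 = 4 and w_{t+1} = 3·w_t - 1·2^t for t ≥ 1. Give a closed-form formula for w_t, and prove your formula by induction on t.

Computing the first terms: w_1 = 4, w_2 = 10, w_3 = 26. This suggests w_t = 2^t + 2·3^(t - 1).
Base step (t = 1): the formula gives 4 = 4 = w_1.
Suppose the result is true for t = p, so w_p = 2^p + 2·3^(p - 1).
Then w_{p+1} = 3·w_p - 1·2^p = 3·(2^p + 2·3^(p - 1)) - 1·2^p = 2^(p + 1) + 2·3^p = 2^(p+1) + 2·3^((p+1) - 1),
which is the claimed formula at t = p+1.
By the principle of mathematical induction, the result holds for all t ≥ 1.

w_t = 2^t + 2·3^(t - 1)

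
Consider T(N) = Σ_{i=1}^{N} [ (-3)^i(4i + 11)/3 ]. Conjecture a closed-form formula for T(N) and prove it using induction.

T(N) = (-3)^N(N + 3) - 3

We claim T(N) = (-3)^N(N + 3) - 3 for all N ≥ 1.
Base step (N = 1): T(1) = -15, and the closed form gives -15. They agree.
Inductive step: suppose the statement holds for some i ≥ 1, so T(i) = (-3)^i(i + 3) - 3.
Then T(i+1) = T(i) + ((-3)^i(-4i - 15)) = ((-3)^i(i + 3) - 3) + ((-3)^i(-4i - 15)).
Simplifying, T(i+1) = -3(-3)^i·i - 12(-3)^i - 3 = (-3)^(i+1)((i+1) + 3) - 3,
which is the closed form with N = i+1.
Hence, by induction on N, the claim holds for every N ≥ 1.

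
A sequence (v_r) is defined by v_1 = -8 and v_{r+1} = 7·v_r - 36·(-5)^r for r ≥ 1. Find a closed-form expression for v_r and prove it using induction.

Computing the first terms: v_1 = -8, v_2 = 124, v_3 = -32. This suggests v_r = 3(-5)^r + 7^r.
Base case (r = 1): the formula gives -8 = -8 = v_1.
Inductive step: assume the claim holds for r = i, so v_i = 3(-5)^i + 7^i.
Then v_{i+1} = 7·v_i - 36·(-5)^i = 7·(3(-5)^i + 7^i) - 36·(-5)^i = 3(-5)^(i + 1) + 7^(i + 1),
which is the claimed formula at r = i+1.
Hence, by induction on r, the claim holds for every r ≥ 1.

v_r = 3(-5)^r + 7^r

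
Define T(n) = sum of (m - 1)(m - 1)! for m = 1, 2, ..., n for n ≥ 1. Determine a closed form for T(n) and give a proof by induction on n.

T(n) = n! - 1

We claim T(n) = n! - 1 for all n ≥ 1.
For the base case n = 1: T(1) = 0, and the closed form gives 0. They agree.
For the inductive step, assume it holds for an arbitrary m ≥ 1, so T(m) = m! - 1.
Then T(m+1) = T(m) + (m·m!) = (m! - 1) + (m·m!).
Simplifying, T(m+1) = (m+1)! - 1,
which is the closed form with n = m+1.
This completes the induction.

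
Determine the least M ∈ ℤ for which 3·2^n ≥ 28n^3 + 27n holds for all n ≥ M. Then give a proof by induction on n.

At n = 14: 49152 < 77210, so the inequality fails and M ≥ 15. We prove 3·2^n ≥ 28n^3 + 27n for all n ≥ 15.
Base step (n = 15): 3·2^n = 98304 and 28n^3 + 27n = 94905, so 98304 ≥ 94905.
Inductive step: assume the claim holds for n = r, so 3·2^r ≥ 28r^3 + 27r.
Then 3·2^(r + 1) = 2·(3·2^r) ≥ 2·(28r^3 + 27r).
Also, for r ≥ 15 we have 2·(28r^3 + 27r) ≥ 28(r+1)^3 + 27(r+1), since 2·(28r^3 + 27r) − (28(r+1)^3 + 27(r+1)) = 28r^3 - 84r^2 - 57r - 55, which is nonnegative for all r ≥ 15.
Combining, 3·2^(r + 1) ≥ 28(r+1)^3 + 27(r+1).
By the principle of mathematical induction, the result holds for all n ≥ 15.
Hence the smallest such M is 15.

M = 15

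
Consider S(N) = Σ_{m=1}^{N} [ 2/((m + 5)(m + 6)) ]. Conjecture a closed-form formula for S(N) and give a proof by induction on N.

We claim S(N) = N/(3(N + 6)) for all N ≥ 1.
Base case (N = 1): S(1) = 1/21, and the closed form gives 1/21. They agree.
Inductive step: assume the claim holds for N = m, so S(m) = m/(3(m + 6)).
Then S(m+1) = S(m) + (2/((m + 6)(m + 7))) = (m/(3(m + 6))) + (2/((m + 6)(m + 7))).
Simplifying, S(m+1) = (m + 1)/(3(m + 7)) = (m+1)/(3((m+1) + 6)),
which is the closed form with N = m+1.
This completes the induction.

S(N) = N/(3(N + 6))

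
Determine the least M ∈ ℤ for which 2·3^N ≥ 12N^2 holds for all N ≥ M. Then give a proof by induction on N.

At N = 4: 162 < 192, so the inequality fails and M ≥ 5. We prove 2·3^N ≥ 12N^2 for all N ≥ 5.
Base step (N = 5): 2·3^N = 486 and 12N^2 = 300, so 486 ≥ 300.
Suppose the result is true for N = p, so 2·3^p ≥ 12p^2.
Then 2·3^(p + 1) = 3·(2·3^p) ≥ 3·(12p^2).
Also, for p ≥ 5 we have 3·(12p^2) ≥ 12(p+1)^2, since 3 ≥ (1 + 1/p)^2 for all p ≥ 5.
Combining, 2·3^(p + 1) ≥ 12(p+1)^2.
This completes the induction.
Hence the smallest such M is 5.

M = 5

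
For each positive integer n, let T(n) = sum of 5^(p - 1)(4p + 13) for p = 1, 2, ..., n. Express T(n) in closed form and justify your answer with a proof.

We claim T(n) = 5^n(n + 3) - 3 for all n ≥ 1.
When n = 1: T(1) = 17, and the closed form gives 17. They agree.
Suppose the result is true for n = p, so T(p) = 5^p(p + 3) - 3.
Then T(p+1) = T(p) + (5^p(4p + 17)) = (5^p(p + 3) - 3) + (5^p(4p + 17)).
Simplifying, T(p+1) = 5·5^p·p + 20·5^p - 3 = 5^(p+1)((p+1) + 3) - 3,
which is the closed form with n = p+1.
By induction, the statement is established for all n ≥ 1.

T(n) = 5^n(n + 3) - 3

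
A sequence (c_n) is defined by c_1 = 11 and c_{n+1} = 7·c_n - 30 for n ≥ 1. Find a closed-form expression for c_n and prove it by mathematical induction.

c_n = 6·7^(n - 1) + 5

Computing the first terms: c_1 = 11, c_2 = 47, c_3 = 299. This suggests c_n = 6·7^(n - 1) + 5.
Base case (n = 1): the formula gives 11 = 11 = c_1.
Inductive step: suppose the statement holds for some m ≥ 1, so c_m = 6·7^(m - 1) + 5.
Then c_{m+1} = 7·c_m - 30 = 7·(6·7^(m - 1) + 5) - 30 = 6·7^m + 5 = 6·7^((m+1) - 1) + 5,
which is the claimed formula at n = m+1.
This completes the induction.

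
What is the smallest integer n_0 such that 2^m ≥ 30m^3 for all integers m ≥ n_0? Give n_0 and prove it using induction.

n_0 = 18

At m = 17: 131072 < 147390, so the inequality fails and n_0 ≥ 18. We prove 2^m ≥ 30m^3 for all m ≥ 18.
When m = 18: 2^m = 262144 and 30m^3 = 174960, so 262144 ≥ 174960.
For the inductive step, assume it holds for an arbitrary j ≥ 18, so 2^j ≥ 30j^3.
Then 2^(j + 1) = 2·(2^j) ≥ 2·(30j^3).
Also, for j ≥ 18 we have 2·(30j^3) ≥ 30(j+1)^3, since 2 ≥ (1 + 1/j)^3 for all j ≥ 18.
Combining, 2^(j + 1) ≥ 30(j+1)^3.
By induction, the statement is established for all m ≥ 18.
Hence the smallest such n_0 is 18.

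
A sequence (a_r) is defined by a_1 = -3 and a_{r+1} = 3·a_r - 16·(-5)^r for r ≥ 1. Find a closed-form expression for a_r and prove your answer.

a_r = 2(-5)^r + 7·3^(r - 1)

Computing the first terms: a_1 = -3, a_2 = 71, a_3 = -187. This suggests a_r = 2(-5)^r + 7·3^(r - 1).
Base case (r = 1): the formula gives -3 = -3 = a_1.
For the inductive step, assume it holds for an arbitrary k ≥ 1, so a_k = 2(-5)^k + 7·3^(k - 1).
Then a_{k+1} = 3·a_k - 16·(-5)^k = 3·(2(-5)^k + 7·3^(k - 1)) - 16·(-5)^k = 2(-5)^(k + 1) + 7·3^k = 2(-5)^(k+1) + 7·3^((k+1) - 1),
which is the claimed formula at r = k+1.
This completes the induction.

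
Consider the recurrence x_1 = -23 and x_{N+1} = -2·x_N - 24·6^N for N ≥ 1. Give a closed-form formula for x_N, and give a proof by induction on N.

Computing the first terms: x_1 = -23, x_2 = -98, x_3 = -668. This suggests x_N = -5(-2)^(N - 1) - 3·6^N.
For the base case N = 1: the formula gives -23 = -23 = x_1.
Suppose the result is true for N = i, so x_i = -5(-2)^(i - 1) - 3·6^i.
Then x_{i+1} = -2·x_i - 24·6^i = -2·(-5(-2)^(i - 1) - 3·6^i) - 24·6^i = -5(-2)^i - 3·6^(i + 1) = -5(-2)^((i+1) - 1) - 3·6^(i+1),
which is the claimed formula at N = i+1.
This completes the induction.

x_N = -5(-2)^(N - 1) - 3·6^N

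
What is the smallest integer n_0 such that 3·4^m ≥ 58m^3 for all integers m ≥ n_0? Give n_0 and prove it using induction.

At m = 6: 12288 < 12528, so the inequality fails and n_0 ≥ 7. We prove 3·4^m ≥ 58m^3 for all m ≥ 7.
Base case (m = 7): 3·4^m = 49152 and 58m^3 = 19894, so 49152 ≥ 19894.
Inductive step: suppose the statement holds for some k ≥ 7, so 3·4^k ≥ 58k^3.
Then 3·4^(k + 1) = 4·(3·4^k) ≥ 4·(58k^3).
Also, for k ≥ 7 we have 4·(58k^3) ≥ 58(k+1)^3, since 4 ≥ (1 + 1/k)^3 for all k ≥ 7.
Combining, 3·4^(k + 1) ≥ 58(k+1)^3.
By induction, the statement is established for all m ≥ 7.
Hence the smallest such n_0 is 7.

n_0 = 7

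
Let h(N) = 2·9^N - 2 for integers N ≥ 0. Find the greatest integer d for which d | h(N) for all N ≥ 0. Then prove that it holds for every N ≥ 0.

Computing the first values: h(0) = 0 and h(1) = 16; gcd(0, 16) = 16, so d ≤ 16.
We prove 16 | 2·9^N - 2 for all N ≥ 0 by induction on N.
Base step (N = 0): h(0) = 0 = 16·(0), so 16 | h(0).
For the inductive step, assume it holds for an arbitrary j ≥ 0, i.e. 16 | h(j). Then
h(j+1) = 2·9^(j+1) - 2 = 9·(2·9^j - 2) + 16 = 9·h(j) + 16. The first term is divisible by 16 by the inductive hypothesis, and 16 is divisible by 16. Hence 16 | h(j+1).
This completes the induction.
Therefore the largest such d is 16.

d = 16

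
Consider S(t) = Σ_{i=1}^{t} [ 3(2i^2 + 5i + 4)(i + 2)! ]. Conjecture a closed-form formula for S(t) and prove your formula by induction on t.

S(t) = (6t + 3)(t + 3)! - 18

We claim S(t) = (6t + 3)(t + 3)! - 18 for all t ≥ 1.
Base step (t = 1): S(1) = 198, and the closed form gives 198. They agree.
Inductive step: assume the claim holds for t = i, so S(i) = (6i + 3)(i + 3)! - 18.
Then S(i+1) = S(i) + (3(2i^2 + 9i + 11)(i + 3)!) = ((6i + 3)(i + 3)! - 18) + (3(2i^2 + 9i + 11)(i + 3)!).
Simplifying, S(i+1) = (6(i+1) + 3)((i+1) + 3)! - 18,
which is the closed form with t = i+1.
This completes the induction.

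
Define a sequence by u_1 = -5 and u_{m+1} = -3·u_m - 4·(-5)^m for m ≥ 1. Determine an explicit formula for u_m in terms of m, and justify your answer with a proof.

Computing the first terms: u_1 = -5, u_2 = 35, u_3 = -205. This suggests u_m = 5(-3)^(m - 1) + 2(-5)^m.
Base step (m = 1): the formula gives -5 = -5 = u_1.
Inductive step: assume the claim holds for m = i, so u_i = 5(-3)^(i - 1) + 2(-5)^i.
Then u_{i+1} = -3·u_i - 4·(-5)^i = -3·(5(-3)^(i - 1) + 2(-5)^i) - 4·(-5)^i = 5(-3)^i + 2(-5)^(i + 1) = 5(-3)^((i+1) - 1) + 2(-5)^(i+1),
which is the claimed formula at m = i+1.
By the principle of mathematical induction, the result holds for all m ≥ 1.

u_m = 5(-3)^(m - 1) + 2(-5)^m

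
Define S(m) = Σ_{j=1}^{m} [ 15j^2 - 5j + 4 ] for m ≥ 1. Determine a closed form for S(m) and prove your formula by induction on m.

We claim S(m) = m(5m^2 + 5m + 4) for all m ≥ 1.
For the base case m = 1: S(1) = 14, and the closed form gives 14. They agree.
Suppose the result is true for m = j, so S(j) = j(5j^2 + 5j + 4).
Then S(j+1) = S(j) + (15j^2 + 25j + 14) = (j(5j^2 + 5j + 4)) + (15j^2 + 25j + 14).
Simplifying, S(j+1) = (j + 1)(5j^2 + 15j + 14) = (j+1)(5(j+1)^2 + 5(j+1) + 4),
which is the closed form with m = j+1.
Hence, by induction on m, the claim holds for every m ≥ 1.

S(m) = m(5m^2 + 5m + 4)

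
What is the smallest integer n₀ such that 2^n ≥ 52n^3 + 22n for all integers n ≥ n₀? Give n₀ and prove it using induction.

n₀ = 19

At n = 18: 262144 < 303660, so the inequality fails and n₀ ≥ 19. We prove 2^n ≥ 52n^3 + 22n for all n ≥ 19.
For the base case n = 19: 2^n = 524288 and 52n^3 + 22n = 357086, so 524288 ≥ 357086.
For the inductive step, assume it holds for an arbitrary p ≥ 19, so 2^p ≥ 52p^3 + 22p.
Then 2^(p + 1) = 2·(2^p) ≥ 2·(52p^3 + 22p).
Also, for p ≥ 19 we have 2·(52p^3 + 22p) ≥ 52(p+1)^3 + 22(p+1), since 2·(52p^3 + 22p) − (52(p+1)^3 + 22(p+1)) = 52p^3 - 156p^2 - 134p - 74, which is nonnegative for all p ≥ 19.
Combining, 2^(p + 1) ≥ 52(p+1)^3 + 22(p+1).
Hence, by induction on n, the claim holds for every n ≥ 19.
Hence the smallest such n₀ is 19.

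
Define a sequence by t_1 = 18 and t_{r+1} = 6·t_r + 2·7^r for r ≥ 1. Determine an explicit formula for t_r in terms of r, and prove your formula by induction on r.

Computing the first terms: t_1 = 18, t_2 = 122, t_3 = 830. This suggests t_r = 4·6^(r - 1) + 2·7^r.
Base case (r = 1): the formula gives 18 = 18 = t_1.
Inductive step: suppose the statement holds for some p ≥ 1, so t_p = 4·6^(p - 1) + 2·7^p.
Then t_{p+1} = 6·t_p + 2·7^p = 6·(4·6^(p - 1) + 2·7^p) + 2·7^p = 4·6^p + 2·7^(p + 1) = 4·6^((p+1) - 1) + 2·7^(p+1),
which is the claimed formula at r = p+1.
By the principle of mathematical induction, the result holds for all r ≥ 1.

t_r = 4·6^(r - 1) + 2·7^r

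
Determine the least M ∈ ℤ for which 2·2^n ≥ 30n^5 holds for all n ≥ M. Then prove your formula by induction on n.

At n = 27: 268435456 < 430467210, so the inequality fails and M ≥ 28. We prove 2·2^n ≥ 30n^5 for all n ≥ 28.
For the base case n = 28: 2·2^n = 536870912 and 30n^5 = 516311040, so 536870912 ≥ 516311040.
Inductive step: suppose the statement holds for some p ≥ 28, so 2·2^p ≥ 30p^5.
Then 2·2^(p + 1) = 2·(2·2^p) ≥ 2·(30p^5).
Also, for p ≥ 28 we have 2·(30p^5) ≥ 30(p+1)^5, since 2 ≥ (1 + 1/p)^5 for all p ≥ 28.
Combining, 2·2^(p + 1) ≥ 30(p+1)^5.
By the principle of mathematical induction, the result holds for all n ≥ 28.
Hence the smallest such M is 28.

M = 28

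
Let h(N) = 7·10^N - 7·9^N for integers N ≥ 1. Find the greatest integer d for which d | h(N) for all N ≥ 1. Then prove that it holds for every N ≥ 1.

Computing the first values: h(1) = 7 and h(2) = 133; gcd(7, 133) = 7, so d ≤ 7.
We prove 7 | 7·10^N - 7·9^N for all N ≥ 1 by induction on N.
Base step (N = 1): h(1) = 7 = 7·(1), so 7 | h(1).
Inductive step: suppose the statement holds for some p ≥ 1, i.e. 7 | h(p). Then
h(p+1) − 10·h(p) = (7·10^(p+1) - 7·9^(p+1)) − 10·(7·10^p - 7·9^p) = (-7)·9^p·(9 − 10) = (7)·9^p. Since 7 | h(p) by the inductive hypothesis, 7 | 10·h(p); and 7 | 7 since 7 = 7·1. Therefore 7 | h(p+1).
By the principle of mathematical induction, the result holds for all N ≥ 1.
Therefore the largest such d is 7.

d = 7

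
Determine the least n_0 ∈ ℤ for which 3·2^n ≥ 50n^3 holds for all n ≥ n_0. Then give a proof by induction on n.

At n = 16: 196608 < 204800, so the inequality fails and n_0 ≥ 17. We prove 3·2^n ≥ 50n^3 for all n ≥ 17.
For the base case n = 17: 3·2^n = 393216 and 50n^3 = 245650, so 393216 ≥ 245650.
For the inductive step, assume it holds for an arbitrary r ≥ 17, so 3·2^r ≥ 50r^3.
Then 3·2^(r + 1) = 2·(3·2^r) ≥ 2·(50r^3).
Also, for r ≥ 17 we have 2·(50r^3) ≥ 50(r+1)^3, since 2 ≥ (1 + 1/r)^3 for all r ≥ 17.
Combining, 3·2^(r + 1) ≥ 50(r+1)^3.
By induction, the statement is established for all n ≥ 17.
Hence the smallest such n_0 is 17.

n_0 = 17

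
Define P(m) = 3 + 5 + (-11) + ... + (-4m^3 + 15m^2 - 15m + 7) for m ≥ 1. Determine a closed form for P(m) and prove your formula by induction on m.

P(m) = -m(m^3 - 3m^2 + m - 2)

We claim P(m) = -m(m^3 - 3m^2 + m - 2) for all m ≥ 1.
Base case (m = 1): P(1) = 3, and the closed form gives 3. They agree.
Inductive step: assume the claim holds for m = p, so P(p) = p(-p^3 + 3p^2 - p + 2).
Then P(p+1) = P(p) + (-4p^3 + 3p^2 + 3p + 3) = (p(-p^3 + 3p^2 - p + 2)) + (-4p^3 + 3p^2 + 3p + 3).
Simplifying, P(p+1) = -(p + 1)(p^3 - 2p - 3) = -(p+1)((p+1)^3 - 3(p+1)^2 + (p+1) - 2),
which is the closed form with m = p+1.
This completes the induction.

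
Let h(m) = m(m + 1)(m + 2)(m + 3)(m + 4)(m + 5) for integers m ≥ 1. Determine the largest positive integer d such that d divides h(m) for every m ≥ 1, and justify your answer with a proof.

Computing the first values: h(1) = 720 and h(2) = 5040; gcd(720, 5040) = 720, so d ≤ 720.
We prove 720 | m(m + 1)(m + 2)(m + 3)(m + 4)(m + 5) for all m ≥ 1 by induction on m.
Base step (m = 1): h(1) = 720 = 720·(1), so 720 | h(1).
Suppose the result is true for m = k, i.e. 720 | h(k). Then
h(k+1) − h(k) = (k+1)·(k+2)·(k+3)·(k+4)·(k+5)·(k+6) − k·(k+1)·(k+2)·(k+3)·(k+4)·(k+5) = (k+1)·(k+2)·(k+3)·(k+4)·(k+5)·[(k+6) − k] = 6·(k+1)·(k+2)·(k+3)·(k+4)·(k+5). The product of 5 consecutive integers is divisible by (5)! = 120, so h(k+1) − h(k) is divisible by 6·120 = 720. By the inductive hypothesis 720 | h(k), hence 720 | h(k+1).
By the principle of mathematical induction, the result holds for all m ≥ 1.
Therefore the largest such d is 720.

d = 720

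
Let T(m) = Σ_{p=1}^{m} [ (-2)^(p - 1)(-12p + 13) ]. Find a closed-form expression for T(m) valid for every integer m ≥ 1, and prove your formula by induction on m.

T(m) = (-2)^m(4m - 3) + 3

We claim T(m) = (-2)^m(4m - 3) + 3 for all m ≥ 1.
For the base case m = 1: T(1) = 1, and the closed form gives 1. They agree.
Suppose the result is true for m = p, so T(p) = (-2)^p(4p - 3) + 3.
Then T(p+1) = T(p) + ((-2)^p(-12p + 1)) = ((-2)^p(4p - 3) + 3) + ((-2)^p(-12p + 1)).
Simplifying, T(p+1) = (-2)^(p + 1) + (-2)^(p + 3)p + 3 = (-2)^(p+1)(4(p+1) - 3) + 3,
which is the closed form with m = p+1.
By the principle of mathematical induction, the result holds for all m ≥ 1.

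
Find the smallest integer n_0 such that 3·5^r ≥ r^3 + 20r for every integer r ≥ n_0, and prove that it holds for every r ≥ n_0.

At r = 1: 15 < 21, so the inequality fails and n_0 ≥ 2. We prove 3·5^r ≥ r^3 + 20r for all r ≥ 2.
For the base case r = 2: 3·5^r = 75 and r^3 + 20r = 48, so 75 ≥ 48.
Inductive step: assume the claim holds for r = i, so 3·5^i ≥ i^3 + 20i.
Then 3·5^(i + 1) = 5·(3·5^i) ≥ 5·(i^3 + 20i).
Also, for i ≥ 2 we have 5·(i^3 + 20i) ≥ (i+1)^3 + 20(i+1), since 5·(i^3 + 20i) − ((i+1)^3 + 20(i+1)) = 4i^3 - 3i^2 + 77i - 21, which is nonnegative for all i ≥ 2.
Combining, 3·5^(i + 1) ≥ (i+1)^3 + 20(i+1).
By induction, the statement is established for all r ≥ 2.
Hence the smallest such n_0 is 2.

n_0 = 2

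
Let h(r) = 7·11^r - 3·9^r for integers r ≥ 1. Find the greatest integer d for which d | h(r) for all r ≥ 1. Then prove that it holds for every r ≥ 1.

d = 2

Computing the first values: h(1) = 50 and h(2) = 604; gcd(50, 604) = 2, so d ≤ 2.
We prove 2 | 7·11^r - 3·9^r for all r ≥ 1 by induction on r.
Base case (r = 1): h(1) = 50 = 2·(25), so 2 | h(1).
Suppose the result is true for r = p, i.e. 2 | h(p). Then
h(p+1) − 11·h(p) = (7·11^(p+1) - 3·9^(p+1)) − 11·(7·11^p - 3·9^p) = (-3)·9^p·(9 − 11) = (6)·9^p. Since 2 | h(p) by the inductive hypothesis, 2 | 11·h(p); and 2 | 6 since 6 = 2·3. Therefore 2 | h(p+1).
This completes the induction.
Therefore the largest such d is 2.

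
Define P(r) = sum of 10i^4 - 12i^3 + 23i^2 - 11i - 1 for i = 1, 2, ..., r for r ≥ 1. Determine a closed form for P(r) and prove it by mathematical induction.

We claim P(r) = r(2r^4 + 2r^3 + 5r^2 + 3r - 3) for all r ≥ 1.
Base case (r = 1): P(1) = 9, and the closed form gives 9. They agree.
Suppose the result is true for r = i, so P(i) = i(2i^4 + 2i^3 + 5i^2 + 3i - 3).
Then P(i+1) = P(i) + (10i^4 + 28i^3 + 47i^2 + 39i + 9) = (i(2i^4 + 2i^3 + 5i^2 + 3i - 3)) + (10i^4 + 28i^3 + 47i^2 + 39i + 9).
Simplifying, P(i+1) = (i + 1)(2i^4 + 10i^3 + 23i^2 + 27i + 9) = (i+1)(2(i+1)^4 + 2(i+1)^3 + 5(i+1)^2 + 3(i+1) - 3),
which is the closed form with r = i+1.
This completes the induction.

P(r) = r(2r^4 + 2r^3 + 5r^2 + 3r - 3)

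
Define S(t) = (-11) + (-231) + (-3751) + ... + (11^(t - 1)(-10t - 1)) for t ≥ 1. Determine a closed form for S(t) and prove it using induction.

We claim S(t) = -11^t·t for all t ≥ 1.
For the base case t = 1: S(1) = -11, and the closed form gives -11. They agree.
Inductive step: assume the claim holds for t = i, so S(i) = -11^i·i.
Then S(i+1) = S(i) + (11^i(-10i - 11)) = (-11^i·i) + (11^i(-10i - 11)).
Simplifying, S(i+1) = 11^(i + 1)(-i - 1) = -11^(i+1)·(i+1),
which is the closed form with t = i+1.
By the principle of mathematical induction, the result holds for all t ≥ 1.

S(t) = -11^t·t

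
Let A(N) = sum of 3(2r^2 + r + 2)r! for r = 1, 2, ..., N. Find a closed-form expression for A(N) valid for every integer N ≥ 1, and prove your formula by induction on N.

We claim A(N) = (6N + 3)(N + 1)! - 3 for all N ≥ 1.
When N = 1: A(1) = 15, and the closed form gives 15. They agree.
Inductive step: assume the claim holds for N = r, so A(r) = (6r + 3)(r + 1)! - 3.
Then A(r+1) = A(r) + (3(2r^2 + 5r + 5)(r + 1)!) = ((6r + 3)(r + 1)! - 3) + (3(2r^2 + 5r + 5)(r + 1)!).
Simplifying, A(r+1) = (6(r+1) + 3)((r+1) + 1)! - 3,
which is the closed form with N = r+1.
By the principle of mathematical induction, the result holds for all N ≥ 1.

A(N) = (6N + 3)(N + 1)! - 3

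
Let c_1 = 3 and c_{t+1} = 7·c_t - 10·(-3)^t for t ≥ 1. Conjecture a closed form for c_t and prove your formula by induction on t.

Computing the first terms: c_1 = 3, c_2 = 51, c_3 = 267. This suggests c_t = (-3)^t + 6·7^(t - 1).
When t = 1: the formula gives 3 = 3 = c_1.
Suppose the result is true for t = k, so c_k = (-3)^k + 6·7^(k - 1).
Then c_{k+1} = 7·c_k - 10·(-3)^k = 7·((-3)^k + 6·7^(k - 1)) - 10·(-3)^k = (-3)^(k + 1) + 6·7^k = (-3)^(k+1) + 6·7^((k+1) - 1),
which is the claimed formula at t = k+1.
Hence, by induction on t, the claim holds for every t ≥ 1.

c_t = (-3)^t + 6·7^(t - 1)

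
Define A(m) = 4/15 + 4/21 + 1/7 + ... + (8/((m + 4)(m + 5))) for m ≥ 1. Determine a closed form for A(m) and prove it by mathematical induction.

A(m) = 8m/(5(m + 5))

We claim A(m) = 8m/(5(m + 5)) for all m ≥ 1.
When m = 1: A(1) = 4/15, and the closed form gives 4/15. They agree.
For the inductive step, assume it holds for an arbitrary j ≥ 1, so A(j) = 8j/(5(j + 5)).
Then A(j+1) = A(j) + (8/((j + 5)(j + 6))) = (8j/(5(j + 5))) + (8/((j + 5)(j + 6))).
Simplifying, A(j+1) = 8(j + 1)/(5(j + 6)) = 8(j+1)/(5((j+1) + 5)),
which is the closed form with m = j+1.
By the principle of mathematical induction, the result holds for all m ≥ 1.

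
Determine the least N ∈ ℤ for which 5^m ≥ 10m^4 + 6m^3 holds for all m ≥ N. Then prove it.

N = 6

At m = 5: 3125 < 7000, so the inequality fails and N ≥ 6. We prove 5^m ≥ 10m^4 + 6m^3 for all m ≥ 6.
When m = 6: 5^m = 15625 and 10m^4 + 6m^3 = 14256, so 15625 ≥ 14256.
For the inductive step, assume it holds for an arbitrary k ≥ 6, so 5^k ≥ 10k^4 + 6k^3.
Then 5^(k + 1) = 5·(5^k) ≥ 5·(10k^4 + 6k^3).
Also, for k ≥ 6 we have 5·(10k^4 + 6k^3) ≥ 10(k+1)^4 + 6(k+1)^3, since 5·(10k^4 + 6k^3) − (10(k+1)^4 + 6(k+1)^3) = 40k^4 - 16k^3 - 78k^2 - 58k - 16, which is nonnegative for all k ≥ 6.
Combining, 5^(k + 1) ≥ 10(k+1)^4 + 6(k+1)^3.
By induction, the statement is established for all m ≥ 6.
Hence the smallest such N is 6.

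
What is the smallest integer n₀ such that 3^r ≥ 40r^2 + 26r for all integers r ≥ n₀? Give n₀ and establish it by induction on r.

n₀ = 7

At r = 6: 729 < 1596, so the inequality fails and n₀ ≥ 7. We prove 3^r ≥ 40r^2 + 26r for all r ≥ 7.
Base case (r = 7): 3^r = 2187 and 40r^2 + 26r = 2142, so 2187 ≥ 2142.
Inductive step: suppose the statement holds for some k ≥ 7, so 3^k ≥ 40k^2 + 26k.
Then 3^(k + 1) = 3·(3^k) ≥ 3·(40k^2 + 26k).
Also, for k ≥ 7 we have 3·(40k^2 + 26k) ≥ 40(k+1)^2 + 26(k+1), since 3·(40k^2 + 26k) − (40(k+1)^2 + 26(k+1)) = 80k^2 - 28k - 66, which is nonnegative for all k ≥ 7.
Combining, 3^(k + 1) ≥ 40(k+1)^2 + 26(k+1).
Hence, by induction on r, the claim holds for every r ≥ 7.
Hence the smallest such n₀ is 7.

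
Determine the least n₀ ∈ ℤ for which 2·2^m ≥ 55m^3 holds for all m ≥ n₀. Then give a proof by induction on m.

At m = 17: 262144 < 270215, so the inequality fails and n₀ ≥ 18. We prove 2·2^m ≥ 55m^3 for all m ≥ 18.
Base case (m = 18): 2·2^m = 524288 and 55m^3 = 320760, so 524288 ≥ 320760.
For the inductive step, assume it holds for an arbitrary r ≥ 18, so 2·2^r ≥ 55r^3.
Then 2·2^(r + 1) = 2·(2·2^r) ≥ 2·(55r^3).
Also, for r ≥ 18 we have 2·(55r^3) ≥ 55(r+1)^3, since 2 ≥ (1 + 1/r)^3 for all r ≥ 18.
Combining, 2·2^(r + 1) ≥ 55(r+1)^3.
By induction, the statement is established for all m ≥ 18.
Hence the smallest such n₀ is 18.

n₀ = 18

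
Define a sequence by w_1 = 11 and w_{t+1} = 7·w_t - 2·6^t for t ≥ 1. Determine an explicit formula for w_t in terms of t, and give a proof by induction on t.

w_t = 2·6^t - 7^(t - 1)

Computing the first terms: w_1 = 11, w_2 = 65, w_3 = 383. This suggests w_t = 2·6^t - 7^(t - 1).
For the base case t = 1: the formula gives 11 = 11 = w_1.
Inductive step: suppose the statement holds for some m ≥ 1, so w_m = 2·6^m - 7^(m - 1).
Then w_{m+1} = 7·w_m - 2·6^m = 7·(2·6^m - 7^(m - 1)) - 2·6^m = 2·6^(m + 1) - 7^m = 2·6^(m+1) - 7^((m+1) - 1),
which is the claimed formula at t = m+1.
This completes the induction.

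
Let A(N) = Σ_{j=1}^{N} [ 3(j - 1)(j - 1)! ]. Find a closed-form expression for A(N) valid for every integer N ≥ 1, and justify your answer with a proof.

A(N) = 3N! - 3

We claim A(N) = 3N! - 3 for all N ≥ 1.
For the base case N = 1: A(1) = 0, and the closed form gives 0. They agree.
Inductive step: suppose the statement holds for some j ≥ 1, so A(j) = 3j! - 3.
Then A(j+1) = A(j) + (3j·j!) = (3j! - 3) + (3j·j!).
Simplifying, A(j+1) = 3(j+1)! - 3,
which is the closed form with N = j+1.
By the principle of mathematical induction, the result holds for all N ≥ 1.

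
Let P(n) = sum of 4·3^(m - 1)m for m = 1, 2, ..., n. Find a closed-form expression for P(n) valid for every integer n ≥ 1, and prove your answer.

We claim P(n) = 3^n(2n - 1) + 1 for all n ≥ 1.
For the base case n = 1: P(1) = 4, and the closed form gives 4. They agree.
Inductive step: suppose the statement holds for some m ≥ 1, so P(m) = 3^m(2m - 1) + 1.
Then P(m+1) = P(m) + (4·3^m(m + 1)) = (3^m(2m - 1) + 1) + (4·3^m(m + 1)).
Simplifying, P(m+1) = 6·3^m·m + 3·3^m + 1 = 3^(m+1)(2(m+1) - 1) + 1,
which is the closed form with n = m+1.
By the principle of mathematical induction, the result holds for all n ≥ 1.

P(n) = 3^n(2n - 1) + 1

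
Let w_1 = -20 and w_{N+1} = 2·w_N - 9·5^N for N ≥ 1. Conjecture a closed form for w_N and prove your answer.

Computing the first terms: w_1 = -20, w_2 = -85, w_3 = -395. This suggests w_N = -5·2^(N - 1) - 3·5^N.
Base case (N = 1): the formula gives -20 = -20 = w_1.
Inductive step: assume the claim holds for N = i, so w_i = -5·2^(i - 1) - 3·5^i.
Then w_{i+1} = 2·w_i - 9·5^i = 2·(-5·2^(i - 1) - 3·5^i) - 9·5^i = -5·2^i - 3·5^(i + 1) = -5·2^((i+1) - 1) - 3·5^(i+1),
which is the claimed formula at N = i+1.
By the principle of mathematical induction, the result holds for all N ≥ 1.

w_N = -5·2^(N - 1) - 3·5^N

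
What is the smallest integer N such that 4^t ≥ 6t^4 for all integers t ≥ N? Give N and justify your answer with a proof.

At t = 6: 4096 < 7776, so the inequality fails and N ≥ 7. We prove 4^t ≥ 6t^4 for all t ≥ 7.
When t = 7: 4^t = 16384 and 6t^4 = 14406, so 16384 ≥ 14406.
Suppose the result is true for t = k, so 4^k ≥ 6k^4.
Then 4^(k + 1) = 4·(4^k) ≥ 4·(6k^4).
Also, for k ≥ 7 we have 4·(6k^4) ≥ 6(k+1)^4, since 4 ≥ (1 + 1/k)^4 for all k ≥ 7.
Combining, 4^(k + 1) ≥ 6(k+1)^4.
This completes the induction.
Hence the smallest such N is 7.

N = 7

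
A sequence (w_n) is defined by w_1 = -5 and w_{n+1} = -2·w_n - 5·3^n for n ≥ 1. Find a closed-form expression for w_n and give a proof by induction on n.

w_n = (-2)^n - 3^n

Computing the first terms: w_1 = -5, w_2 = -5, w_3 = -35. This suggests w_n = (-2)^n - 3^n.
Base step (n = 1): the formula gives -5 = -5 = w_1.
For the inductive step, assume it holds for an arbitrary i ≥ 1, so w_i = (-2)^i - 3^i.
Then w_{i+1} = -2·w_i - 5·3^i = -2·((-2)^i - 3^i) - 5·3^i = (-2)^(i + 1) - 3^(i + 1),
which is the claimed formula at n = i+1.
This completes the induction.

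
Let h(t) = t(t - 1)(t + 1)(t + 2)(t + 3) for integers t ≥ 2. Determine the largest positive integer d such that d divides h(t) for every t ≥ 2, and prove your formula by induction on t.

d = 120

Computing the first values: h(2) = 120 and h(3) = 720; gcd(120, 720) = 120, so d ≤ 120.
We prove 120 | t(t - 1)(t + 1)(t + 2)(t + 3) for all t ≥ 2 by induction on t.
For the base case t = 2: h(2) = 120 = 120·(1), so 120 | h(2).
Inductive step: suppose the statement holds for some j ≥ 2, i.e. 120 | h(j). Then
h(j+1) − h(j) = j·(j+1)·(j+2)·(j+3)·(j+4) − (j-1)·j·(j+1)·(j+2)·(j+3) = j·(j+1)·(j+2)·(j+3)·[(j+4) − (j-1)] = 5·j·(j+1)·(j+2)·(j+3). The product of 4 consecutive integers is divisible by (4)! = 24, so h(j+1) − h(j) is divisible by 5·24 = 120. By the inductive hypothesis 120 | h(j), hence 120 | h(j+1).
By induction, the statement is established for all t ≥ 2.
Therefore the largest such d is 120.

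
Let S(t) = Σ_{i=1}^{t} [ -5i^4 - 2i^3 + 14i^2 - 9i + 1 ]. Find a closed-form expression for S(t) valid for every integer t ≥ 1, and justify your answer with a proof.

We claim S(t) = -t(t^4 + 3t^3 - 2t^2 - 2t + 1) for all t ≥ 1.
When t = 1: S(1) = -1, and the closed form gives -1. They agree.
Suppose the result is true for t = i, so S(i) = i(-i^4 - 3i^3 + 2i^2 + 2i - 1).
Then S(i+1) = S(i) + (-5i^4 - 22i^3 - 22i^2 - 7i - 1) = (i(-i^4 - 3i^3 + 2i^2 + 2i - 1)) + (-5i^4 - 22i^3 - 22i^2 - 7i - 1).
Simplifying, S(i+1) = -(i + 1)(i^4 + 7i^3 + 13i^2 + 7i + 1) = -(i+1)((i+1)^4 + 3(i+1)^3 - 2(i+1)^2 - 2(i+1) + 1),
which is the closed form with t = i+1.
Hence, by induction on t, the claim holds for every t ≥ 1.

S(t) = -t(t^4 + 3t^3 - 2t^2 - 2t + 1)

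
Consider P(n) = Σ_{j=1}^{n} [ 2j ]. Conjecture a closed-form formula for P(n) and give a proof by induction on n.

We claim P(n) = n(n + 1) for all n ≥ 1.
For the base case n = 1: P(1) = 2, and the closed form gives 2. They agree.
Suppose the result is true for n = j, so P(j) = j(j + 1).
Then P(j+1) = P(j) + (2j + 2) = (j(j + 1)) + (2j + 2).
Simplifying, P(j+1) = (j + 1)(j + 2) = (j+1)((j+1) + 1),
which is the closed form with n = j+1.
Hence, by induction on n, the claim holds for every n ≥ 1.

P(n) = n(n + 1)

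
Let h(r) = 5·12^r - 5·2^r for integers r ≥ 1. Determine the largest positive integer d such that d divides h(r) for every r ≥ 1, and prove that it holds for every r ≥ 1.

d = 50

Computing the first values: h(1) = 50 and h(2) = 700; gcd(50, 700) = 50, so d ≤ 50.
We prove 50 | 5·12^r - 5·2^r for all r ≥ 1 by induction on r.
Base step (r = 1): h(1) = 50 = 50·(1), so 50 | h(1).
Suppose the result is true for r = j, i.e. 50 | h(j). Then
h(j+1) − 12·h(j) = (5·12^(j+1) - 5·2^(j+1)) − 12·(5·12^j - 5·2^j) = (-5)·2^j·(2 − 12) = (50)·2^j. Since 50 | h(j) by the inductive hypothesis, 50 | 12·h(j); and 50 | 50 since 50 = 50·1. Therefore 50 | h(j+1).
Hence, by induction on r, the claim holds for every r ≥ 1.
Therefore the largest such d is 50.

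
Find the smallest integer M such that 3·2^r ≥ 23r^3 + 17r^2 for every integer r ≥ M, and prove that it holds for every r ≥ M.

M = 15

At r = 14: 49152 < 66444, so the inequality fails and M ≥ 15. We prove 3·2^r ≥ 23r^3 + 17r^2 for all r ≥ 15.
Base step (r = 15): 3·2^r = 98304 and 23r^3 + 17r^2 = 81450, so 98304 ≥ 81450.
For the inductive step, assume it holds for an arbitrary m ≥ 15, so 3·2^m ≥ 23m^3 + 17m^2.
Then 3·2^(m + 1) = 2·(3·2^m) ≥ 2·(23m^3 + 17m^2).
Also, for m ≥ 15 we have 2·(23m^3 + 17m^2) ≥ 23(m+1)^3 + 17(m+1)^2, since 2·(23m^3 + 17m^2) − (23(m+1)^3 + 17(m+1)^2) = 23m^3 - 52m^2 - 103m - 40, which is nonnegative for all m ≥ 15.
Combining, 3·2^(m + 1) ≥ 23(m+1)^3 + 17(m+1)^2.
By the principle of mathematical induction, the result holds for all r ≥ 15.
Hence the smallest such M is 15.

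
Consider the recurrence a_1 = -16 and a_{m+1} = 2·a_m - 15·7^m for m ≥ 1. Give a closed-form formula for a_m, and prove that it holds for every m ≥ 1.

a_m = 5·2^(m - 1) - 3·7^m

Computing the first terms: a_1 = -16, a_2 = -137, a_3 = -1009. This suggests a_m = 5·2^(m - 1) - 3·7^m.
When m = 1: the formula gives -16 = -16 = a_1.
Suppose the result is true for m = j, so a_j = 5·2^(j - 1) - 3·7^j.
Then a_{j+1} = 2·a_j - 15·7^j = 2·(5·2^(j - 1) - 3·7^j) - 15·7^j = 5·2^j - 3·7^(j + 1) = 5·2^((j+1) - 1) - 3·7^(j+1),
which is the claimed formula at m = j+1.
Hence, by induction on m, the claim holds for every m ≥ 1.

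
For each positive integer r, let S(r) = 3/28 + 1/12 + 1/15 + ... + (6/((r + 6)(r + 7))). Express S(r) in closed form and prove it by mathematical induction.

We claim S(r) = 6r/(7(r + 7)) for all r ≥ 1.
When r = 1: S(1) = 3/28, and the closed form gives 3/28. They agree.
Inductive step: assume the claim holds for r = k, so S(k) = 6k/(7(k + 7)).
Then S(k+1) = S(k) + (6/((k + 7)(k + 8))) = (6k/(7(k + 7))) + (6/((k + 7)(k + 8))).
Simplifying, S(k+1) = 6(k + 1)/(7(k + 8)) = 6(k+1)/(7((k+1) + 7)),
which is the closed form with r = k+1.
This completes the induction.

S(r) = 6r/(7(r + 7))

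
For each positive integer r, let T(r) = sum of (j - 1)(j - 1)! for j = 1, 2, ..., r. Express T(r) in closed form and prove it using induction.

We claim T(r) = r! - 1 for all r ≥ 1.
When r = 1: T(1) = 0, and the closed form gives 0. They agree.
For the inductive step, assume it holds for an arbitrary j ≥ 1, so T(j) = j! - 1.
Then T(j+1) = T(j) + (j·j!) = (j! - 1) + (j·j!).
Simplifying, T(j+1) = (j+1)! - 1,
which is the closed form with r = j+1.
By induction, the statement is established for all r ≥ 1.

T(r) = r! - 1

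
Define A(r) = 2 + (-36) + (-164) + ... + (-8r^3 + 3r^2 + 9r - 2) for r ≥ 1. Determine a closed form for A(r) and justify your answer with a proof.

We claim A(r) = -r(2r^3 + 3r^2 - 4r - 3) for all r ≥ 1.
When r = 1: A(1) = 2, and the closed form gives 2. They agree.
Suppose the result is true for r = p, so A(p) = p(-2p^3 - 3p^2 + 4p + 3).
Then A(p+1) = A(p) + (-8p^3 - 21p^2 - 9p + 2) = (p(-2p^3 - 3p^2 + 4p + 3)) + (-8p^3 - 21p^2 - 9p + 2).
Simplifying, A(p+1) = -(p + 1)(2p^3 + 9p^2 + 8p - 2) = -(p+1)(2(p+1)^3 + 3(p+1)^2 - 4(p+1) - 3),
which is the closed form with r = p+1.
Hence, by induction on r, the claim holds for every r ≥ 1.

A(r) = -r(2r^3 + 3r^2 - 4r - 3)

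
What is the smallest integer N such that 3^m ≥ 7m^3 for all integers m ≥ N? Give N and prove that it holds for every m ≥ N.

N = 8

At m = 7: 2187 < 2401, so the inequality fails and N ≥ 8. We prove 3^m ≥ 7m^3 for all m ≥ 8.
When m = 8: 3^m = 6561 and 7m^3 = 3584, so 6561 ≥ 3584.
Inductive step: assume the claim holds for m = i, so 3^i ≥ 7i^3.
Then 3^(i + 1) = 3·(3^i) ≥ 3·(7i^3).
Also, for i ≥ 8 we have 3·(7i^3) ≥ 7(i+1)^3, since 3 ≥ (1 + 1/i)^3 for all i ≥ 8.
Combining, 3^(i + 1) ≥ 7(i+1)^3.
This completes the induction.
Hence the smallest such N is 8.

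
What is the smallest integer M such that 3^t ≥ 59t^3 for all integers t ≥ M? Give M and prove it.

At t = 9: 19683 < 43011, so the inequality fails and M ≥ 10. We prove 3^t ≥ 59t^3 for all t ≥ 10.
Base step (t = 10): 3^t = 59049 and 59t^3 = 59000, so 59049 ≥ 59000.
Suppose the result is true for t = k, so 3^k ≥ 59k^3.
Then 3^(k + 1) = 3·(3^k) ≥ 3·(59k^3).
Also, for k ≥ 10 we have 3·(59k^3) ≥ 59(k+1)^3, since 3 ≥ (1 + 1/k)^3 for all k ≥ 10.
Combining, 3^(k + 1) ≥ 59(k+1)^3.
This completes the induction.
Hence the smallest such M is 10.

M = 10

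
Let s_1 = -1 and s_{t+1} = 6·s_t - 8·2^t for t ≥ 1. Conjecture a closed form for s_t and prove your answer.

Computing the first terms: s_1 = -1, s_2 = -22, s_3 = -164. This suggests s_t = 2^(t + 1) - 5·6^(t - 1).
When t = 1: the formula gives -1 = -1 = s_1.
Suppose the result is true for t = i, so s_i = 2^(i + 1) - 5·6^(i - 1).
Then s_{i+1} = 6·s_i - 8·2^i = 6·(2^(i + 1) - 5·6^(i - 1)) - 8·2^i = 2^(i + 2) - 5·6^i = 2^((i+1) + 1) - 5·6^((i+1) - 1),
which is the claimed formula at t = i+1.
By the principle of mathematical induction, the result holds for all t ≥ 1.

s_t = 2^(t + 1) - 5·6^(t - 1)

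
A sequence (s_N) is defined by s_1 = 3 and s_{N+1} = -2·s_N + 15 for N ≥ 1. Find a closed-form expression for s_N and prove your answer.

Computing the first terms: s_1 = 3, s_2 = 9, s_3 = -3. This suggests s_N = (-2)^N + 5.
When N = 1: the formula gives 3 = 3 = s_1.
Suppose the result is true for N = r, so s_r = (-2)^r + 5.
Then s_{r+1} = -2·s_r + 15 = -2·((-2)^r + 5) + 15 = (-2)^(r + 1) + 5,
which is the claimed formula at N = r+1.
This completes the induction.

s_N = (-2)^N + 5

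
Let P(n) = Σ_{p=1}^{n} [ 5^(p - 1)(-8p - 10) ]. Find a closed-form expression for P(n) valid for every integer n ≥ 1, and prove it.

We claim P(n) = -2·5^n(n + 1) + 2 for all n ≥ 1.
When n = 1: P(1) = -18, and the closed form gives -18. They agree.
Suppose the result is true for n = p, so P(p) = -2·5^p(p + 1) + 2.
Then P(p+1) = P(p) + (5^p(-8p - 18)) = (-2·5^p(p + 1) + 2) + (5^p(-8p - 18)).
Simplifying, P(p+1) = -10·5^p·p - 20·5^p + 2 = -2·5^(p+1)((p+1) + 1) + 2,
which is the closed form with n = p+1.
By the principle of mathematical induction, the result holds for all n ≥ 1.

P(n) = -2·5^n(n + 1) + 2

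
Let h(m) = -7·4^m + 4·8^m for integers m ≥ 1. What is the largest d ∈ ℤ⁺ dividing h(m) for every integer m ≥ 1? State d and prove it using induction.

Computing the first values: h(1) = 4 and h(2) = 144; gcd(4, 144) = 4, so d ≤ 4.
We prove 4 | -7·4^m + 4·8^m for all m ≥ 1 by induction on m.
For the base case m = 1: h(1) = 4 = 4·(1), so 4 | h(1).
Inductive step: suppose the statement holds for some p ≥ 1, i.e. 4 | h(p). Then
h(p+1) − 8·h(p) = (-7·4^(p+1) + 4·8^(p+1)) − 8·(-7·4^p + 4·8^p) = (-7)·4^p·(4 − 8) = (28)·4^p. Since 4 | h(p) by the inductive hypothesis, 4 | 8·h(p); and 4 | 28 since 28 = 4·7. Therefore 4 | h(p+1).
Hence, by induction on m, the claim holds for every m ≥ 1.
Therefore the largest such d is 4.

d = 4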